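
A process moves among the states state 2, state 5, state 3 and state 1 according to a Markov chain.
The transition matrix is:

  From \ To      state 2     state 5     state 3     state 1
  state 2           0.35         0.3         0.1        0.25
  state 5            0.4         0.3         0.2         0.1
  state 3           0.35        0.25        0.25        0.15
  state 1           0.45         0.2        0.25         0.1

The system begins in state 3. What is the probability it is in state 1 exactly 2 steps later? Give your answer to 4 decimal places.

0.1650

Propagate the distribution vector 2 steps from state 3.
After 0 steps: (0.0000, 0.0000, 1.0000, 0.0000)
After 1 step: (0.3500, 0.2500, 0.2500, 0.1500)
After 2 steps: (0.3775, 0.2725, 0.1850, 0.1650)
P(in state 1 after 2 steps) = 0.1650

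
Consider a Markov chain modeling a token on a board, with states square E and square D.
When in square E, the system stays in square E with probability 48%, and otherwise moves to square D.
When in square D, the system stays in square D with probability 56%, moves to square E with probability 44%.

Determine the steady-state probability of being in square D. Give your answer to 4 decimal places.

Let the stationary distribution be π with π = πP and π_1 + π_2 = 1.
π_1 = 0.48·π_1 + 0.44·π_2
Solving with the normalization constraint gives π = (0.4583, 0.5417).
So the stationary probability of square D is 0.5417.

0.5417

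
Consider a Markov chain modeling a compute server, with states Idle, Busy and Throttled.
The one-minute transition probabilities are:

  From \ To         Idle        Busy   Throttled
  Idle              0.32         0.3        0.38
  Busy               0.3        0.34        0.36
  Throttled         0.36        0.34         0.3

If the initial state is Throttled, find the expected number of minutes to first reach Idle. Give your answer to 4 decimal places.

2.9446

Let t(s) be the expected number of minutes to first reach Idle from state s, with t(Idle) = 0. Conditioning on the first minute:
t(Busy) = 1 + 0.34·t(Busy) + 0.36·t(Throttled)
t(Throttled) = 1 + 0.34·t(Busy) + 0.3·t(Throttled)
Solving: t(Busy) = 3.1213, t(Throttled) = 2.9446.
Expected minutes from Throttled to Idle: 2.9446.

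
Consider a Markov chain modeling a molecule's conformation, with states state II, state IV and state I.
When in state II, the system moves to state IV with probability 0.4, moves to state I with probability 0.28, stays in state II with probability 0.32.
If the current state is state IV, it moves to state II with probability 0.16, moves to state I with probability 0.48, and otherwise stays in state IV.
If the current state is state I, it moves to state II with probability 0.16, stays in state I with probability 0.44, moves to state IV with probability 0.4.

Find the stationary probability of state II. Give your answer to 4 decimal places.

Let the stationary distribution be π with π = πP and π_1 + π_2 + π_3 = 1.
π_1 = 0.32·π_1 + 0.16·π_2 + 0.16·π_3
π_2 = 0.4·π_1 + 0.36·π_2 + 0.4·π_3
Solving with the normalization constraint gives π = (0.1905, 0.3846, 0.4249).
So the stationary probability of state II is 0.1905.

0.1905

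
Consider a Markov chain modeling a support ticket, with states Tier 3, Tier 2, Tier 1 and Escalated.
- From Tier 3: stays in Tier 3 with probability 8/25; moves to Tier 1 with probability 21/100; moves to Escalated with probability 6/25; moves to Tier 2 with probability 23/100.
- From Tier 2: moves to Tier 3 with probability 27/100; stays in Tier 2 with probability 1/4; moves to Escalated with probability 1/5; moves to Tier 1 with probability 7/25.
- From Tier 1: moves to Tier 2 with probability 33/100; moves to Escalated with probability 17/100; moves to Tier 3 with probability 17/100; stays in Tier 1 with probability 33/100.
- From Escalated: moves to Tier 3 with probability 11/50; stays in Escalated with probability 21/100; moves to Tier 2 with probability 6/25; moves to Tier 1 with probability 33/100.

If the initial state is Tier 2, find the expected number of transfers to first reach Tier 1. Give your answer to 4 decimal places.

Let t(s) be the expected number of transfers to first reach Tier 1 from state s, with t(Tier 1) = 0. Conditioning on the first transfer:
t(Tier 3) = 1 + 0.32·t(Tier 3) + 0.23·t(Tier 2) + 0.24·t(Escalated)
t(Tier 2) = 1 + 0.27·t(Tier 3) + 0.25·t(Tier 2) + 0.2·t(Escalated)
t(Escalated) = 1 + 0.22·t(Tier 3) + 0.24·t(Tier 2) + 0.21·t(Escalated)
Solving: t(Tier 3) = 3.9456, t(Tier 2) = 3.6827, t(Escalated) = 3.4834.
Expected transfers from Tier 2 to Tier 1: 3.6827.

3.6827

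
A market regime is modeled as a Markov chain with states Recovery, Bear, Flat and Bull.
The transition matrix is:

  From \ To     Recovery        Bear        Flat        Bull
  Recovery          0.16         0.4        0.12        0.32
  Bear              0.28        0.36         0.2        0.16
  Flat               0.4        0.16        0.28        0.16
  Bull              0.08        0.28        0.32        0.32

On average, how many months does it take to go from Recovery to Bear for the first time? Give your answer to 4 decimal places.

Let t(s) be the expected number of months to first reach Bear from state s, with t(Bear) = 0. Conditioning on the first month:
t(Recovery) = 1 + 0.16·t(Recovery) + 0.12·t(Flat) + 0.32·t(Bull)
t(Flat) = 1 + 0.4·t(Recovery) + 0.28·t(Flat) + 0.16·t(Bull)
t(Bull) = 1 + 0.08·t(Recovery) + 0.32·t(Flat) + 0.32·t(Bull)
Solving: t(Recovery) = 3.1745, t(Flat) = 3.9783, t(Bull) = 3.7162.
Expected months from Recovery to Bear: 3.1745.

3.1745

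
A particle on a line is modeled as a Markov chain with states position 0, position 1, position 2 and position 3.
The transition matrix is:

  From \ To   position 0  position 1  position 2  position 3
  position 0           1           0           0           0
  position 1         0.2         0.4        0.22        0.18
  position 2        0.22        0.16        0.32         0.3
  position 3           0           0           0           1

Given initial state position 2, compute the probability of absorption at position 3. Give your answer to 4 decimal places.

Let h(s) be the probability of absorption at position 3 starting from transient state s. Then h(position 3) = 1 and h(position 0) = 0. By first-step analysis:
h(position 1) = 0.2·0 + 0.4·h(position 1) + 0.22·h(position 2) + 0.18·1
h(position 2) = 0.22·0 + 0.16·h(position 1) + 0.32·h(position 2) + 0.3·1
Solving: h(position 1) = 0.5054, h(position 2) = 0.5601.
Starting from position 2, the probability is 0.5601.

0.5601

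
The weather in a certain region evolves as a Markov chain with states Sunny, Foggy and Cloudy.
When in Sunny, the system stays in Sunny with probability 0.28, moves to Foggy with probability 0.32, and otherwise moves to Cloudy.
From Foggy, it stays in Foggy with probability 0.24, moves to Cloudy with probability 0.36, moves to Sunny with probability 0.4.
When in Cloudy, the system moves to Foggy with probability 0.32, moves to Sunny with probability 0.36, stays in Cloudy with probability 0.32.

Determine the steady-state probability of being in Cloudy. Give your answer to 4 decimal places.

Let the stationary distribution be π with π = πP and π_1 + π_2 + π_3 = 1.
π_1 = 0.28·π_1 + 0.4·π_2 + 0.36·π_3
π_2 = 0.32·π_1 + 0.24·π_2 + 0.32·π_3
Solving with the normalization constraint gives π = (0.3443, 0.2963, 0.3594).
So the stationary probability of Cloudy is 0.3594.

0.3594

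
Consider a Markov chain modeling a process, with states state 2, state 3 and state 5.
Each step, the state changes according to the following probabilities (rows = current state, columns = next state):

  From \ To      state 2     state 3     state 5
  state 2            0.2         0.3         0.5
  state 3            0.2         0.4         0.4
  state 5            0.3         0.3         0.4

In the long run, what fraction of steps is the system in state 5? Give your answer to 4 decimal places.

Let the stationary distribution be π with π = πP and π_1 + π_2 + π_3 = 1.
π_1 = 0.2·π_1 + 0.2·π_2 + 0.3·π_3
π_2 = 0.3·π_1 + 0.4·π_2 + 0.3·π_3
Solving with the normalization constraint gives π = (0.2424, 0.3333, 0.4242).
So the stationary probability of state 5 is 0.4242.

0.4242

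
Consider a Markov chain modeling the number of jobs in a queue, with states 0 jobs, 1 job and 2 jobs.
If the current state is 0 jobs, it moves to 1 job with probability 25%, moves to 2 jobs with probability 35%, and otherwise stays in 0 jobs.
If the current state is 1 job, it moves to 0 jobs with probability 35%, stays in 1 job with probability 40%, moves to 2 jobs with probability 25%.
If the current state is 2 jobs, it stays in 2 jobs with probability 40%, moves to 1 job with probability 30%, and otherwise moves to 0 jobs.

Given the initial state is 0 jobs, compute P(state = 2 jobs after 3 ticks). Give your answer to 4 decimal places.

0.3366

Propagate the distribution vector 3 ticks from 0 jobs.
After 0 ticks: (1.0000, 0.0000, 0.0000)
After 1 tick: (0.4000, 0.2500, 0.3500)
After 2 ticks: (0.3525, 0.3050, 0.3425)
After 3 ticks: (0.3505, 0.3129, 0.3366)
P(in 2 jobs after 3 ticks) = 0.3366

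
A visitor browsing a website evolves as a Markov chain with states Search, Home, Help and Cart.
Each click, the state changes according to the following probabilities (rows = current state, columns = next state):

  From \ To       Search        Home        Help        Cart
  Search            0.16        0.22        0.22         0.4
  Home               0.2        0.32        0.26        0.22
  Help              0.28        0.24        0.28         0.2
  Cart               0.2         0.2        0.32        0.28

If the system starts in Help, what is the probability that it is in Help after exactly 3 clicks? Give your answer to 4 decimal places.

Propagate the distribution vector 3 clicks from Help.
After 0 clicks: (0.0000, 0.0000, 1.0000, 0.0000)
After 1 click: (0.2800, 0.2400, 0.2800, 0.2000)
After 2 clicks: (0.2112, 0.2456, 0.2664, 0.2768)
After 3 clicks: (0.2129, 0.2444, 0.2735, 0.2693)
P(in Help after 3 clicks) = 0.2735

0.2735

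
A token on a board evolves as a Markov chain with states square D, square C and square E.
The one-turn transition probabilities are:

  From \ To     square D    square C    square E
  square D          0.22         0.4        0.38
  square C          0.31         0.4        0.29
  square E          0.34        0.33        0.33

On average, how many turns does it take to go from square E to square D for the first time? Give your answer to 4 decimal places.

Let t(s) be the expected number of turns to first reach square D from state s, with t(square D) = 0. Conditioning on the first turn:
t(square C) = 1 + 0.4·t(square C) + 0.29·t(square E)
t(square E) = 1 + 0.33·t(square C) + 0.33·t(square E)
Solving: t(square C) = 3.1342, t(square E) = 3.0362.
Expected turns from square E to square D: 3.0362.

3.0362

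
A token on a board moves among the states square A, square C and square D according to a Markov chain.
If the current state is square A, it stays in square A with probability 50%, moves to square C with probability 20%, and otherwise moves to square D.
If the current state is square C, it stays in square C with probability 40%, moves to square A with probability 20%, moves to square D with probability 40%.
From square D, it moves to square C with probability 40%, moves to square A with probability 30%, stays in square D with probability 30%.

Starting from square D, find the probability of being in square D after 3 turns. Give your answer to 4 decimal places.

0.3340

Propagate the distribution vector 3 turns from square D.
After 0 turns: (0.0000, 0.0000, 1.0000)
After 1 turn: (0.3000, 0.4000, 0.3000)
After 2 turns: (0.3200, 0.3400, 0.3400)
After 3 turns: (0.3300, 0.3360, 0.3340)
P(in square D after 3 turns) = 0.3340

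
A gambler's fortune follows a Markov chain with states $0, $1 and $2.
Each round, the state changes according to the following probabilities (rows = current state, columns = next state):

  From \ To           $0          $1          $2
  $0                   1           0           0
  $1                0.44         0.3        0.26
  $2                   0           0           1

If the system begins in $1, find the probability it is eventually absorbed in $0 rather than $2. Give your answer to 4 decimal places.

Let h(s) be the probability of absorption at $0 starting from transient state s. Then h($0) = 1 and h($2) = 0. By first-step analysis:
h($1) = 0.44·1 + 0.3·h($1) + 0.26·0
Solving: h($1) = 0.6286.
Starting from $1, the probability is 0.6286.

0.6286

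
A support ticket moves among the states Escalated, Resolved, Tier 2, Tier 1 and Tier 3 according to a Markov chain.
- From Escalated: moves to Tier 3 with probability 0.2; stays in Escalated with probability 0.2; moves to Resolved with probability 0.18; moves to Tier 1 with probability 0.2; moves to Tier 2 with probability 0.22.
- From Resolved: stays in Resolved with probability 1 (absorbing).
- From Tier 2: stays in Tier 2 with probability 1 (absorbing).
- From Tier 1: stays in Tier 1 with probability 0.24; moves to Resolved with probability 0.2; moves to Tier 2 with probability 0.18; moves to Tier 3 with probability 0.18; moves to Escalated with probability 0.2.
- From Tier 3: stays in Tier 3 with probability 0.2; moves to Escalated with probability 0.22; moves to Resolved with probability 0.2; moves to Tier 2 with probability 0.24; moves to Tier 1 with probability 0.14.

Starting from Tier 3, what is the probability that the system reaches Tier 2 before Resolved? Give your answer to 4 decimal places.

0.5354

Let h(s) be the probability of absorption at Tier 2 starting from transient state s. Then h(Tier 2) = 1 and h(Resolved) = 0. By first-step analysis:
h(Escalated) = 0.2·h(Escalated) + 0.18·0 + 0.22·1 + 0.2·h(Tier 1) + 0.2·h(Tier 3)
h(Tier 1) = 0.2·h(Escalated) + 0.2·0 + 0.18·1 + 0.24·h(Tier 1) + 0.18·h(Tier 3)
h(Tier 3) = 0.22·h(Escalated) + 0.2·0 + 0.24·1 + 0.14·h(Tier 1) + 0.2·h(Tier 3)
Solving: h(Escalated) = 0.5350, h(Tier 1) = 0.5044, h(Tier 3) = 0.5354.
Starting from Tier 3, the probability is 0.5354.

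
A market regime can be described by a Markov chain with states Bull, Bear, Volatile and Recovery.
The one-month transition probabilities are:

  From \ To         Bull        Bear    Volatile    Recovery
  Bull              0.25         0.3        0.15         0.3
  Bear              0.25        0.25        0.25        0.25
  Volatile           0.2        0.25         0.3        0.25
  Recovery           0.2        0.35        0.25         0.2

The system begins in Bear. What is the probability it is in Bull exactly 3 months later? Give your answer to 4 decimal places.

0.2256

Propagate the distribution vector 3 months from Bear.
After 0 months: (0.0000, 1.0000, 0.0000, 0.0000)
After 1 month: (0.2500, 0.2500, 0.2500, 0.2500)
After 2 months: (0.2250, 0.2875, 0.2375, 0.2500)
After 3 months: (0.2256, 0.2863, 0.2394, 0.2488)
P(in Bull after 3 months) = 0.2256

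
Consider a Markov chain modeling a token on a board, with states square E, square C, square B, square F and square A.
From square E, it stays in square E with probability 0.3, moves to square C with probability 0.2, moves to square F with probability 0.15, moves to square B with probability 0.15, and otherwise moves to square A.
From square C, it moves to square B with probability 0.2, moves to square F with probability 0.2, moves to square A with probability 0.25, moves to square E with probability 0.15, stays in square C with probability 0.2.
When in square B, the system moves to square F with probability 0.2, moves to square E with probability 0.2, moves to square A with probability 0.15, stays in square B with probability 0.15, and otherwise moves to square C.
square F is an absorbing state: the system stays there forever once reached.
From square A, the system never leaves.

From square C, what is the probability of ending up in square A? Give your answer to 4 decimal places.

Let h(s) be the probability of absorption at square A starting from transient state s. Then h(square A) = 1 and h(square F) = 0. By first-step analysis:
h(square E) = 0.3·h(square E) + 0.2·h(square C) + 0.15·h(square B) + 0.15·0 + 0.2·1
h(square C) = 0.15·h(square E) + 0.2·h(square C) + 0.2·h(square B) + 0.2·0 + 0.25·1
h(square B) = 0.2·h(square E) + 0.3·h(square C) + 0.15·h(square B) + 0.2·0 + 0.15·1
Solving: h(square E) = 0.5456, h(square C) = 0.5385, h(square B) = 0.4949.
Starting from square C, the probability is 0.5385.

0.5385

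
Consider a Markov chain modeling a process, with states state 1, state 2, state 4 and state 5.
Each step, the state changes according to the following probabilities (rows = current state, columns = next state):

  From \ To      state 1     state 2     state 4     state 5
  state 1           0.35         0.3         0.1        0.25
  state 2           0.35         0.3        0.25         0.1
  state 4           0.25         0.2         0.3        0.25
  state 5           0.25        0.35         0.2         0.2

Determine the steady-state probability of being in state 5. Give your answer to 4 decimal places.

Let the stationary distribution be π with π = πP and π_1 + π_2 + π_3 + π_4 = 1.
π_1 = 0.35·π_1 + 0.35·π_2 + 0.25·π_3 + 0.25·π_4
π_2 = 0.3·π_1 + 0.3·π_2 + 0.2·π_3 + 0.35·π_4
π_3 = 0.1·π_1 + 0.25·π_2 + 0.3·π_3 + 0.2·π_4
Solving with the normalization constraint gives π = (0.3099, 0.2895, 0.2039, 0.1967).
So the stationary probability of state 5 is 0.1967.

0.1967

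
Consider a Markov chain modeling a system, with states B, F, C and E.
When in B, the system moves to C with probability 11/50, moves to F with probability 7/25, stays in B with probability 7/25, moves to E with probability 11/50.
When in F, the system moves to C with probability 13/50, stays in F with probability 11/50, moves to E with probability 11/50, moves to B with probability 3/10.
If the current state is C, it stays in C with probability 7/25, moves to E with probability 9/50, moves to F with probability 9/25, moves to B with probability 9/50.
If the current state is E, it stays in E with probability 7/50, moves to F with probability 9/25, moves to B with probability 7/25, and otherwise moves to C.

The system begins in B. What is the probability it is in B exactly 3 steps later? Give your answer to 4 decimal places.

Propagate the distribution vector 3 steps from B.
After 0 steps: (1.0000, 0.0000, 0.0000, 0.0000)
After 1 step: (0.2800, 0.2800, 0.2200, 0.2200)
After 2 steps: (0.2636, 0.2984, 0.2444, 0.1936)
After 3 steps: (0.2615, 0.2971, 0.2466, 0.1947)
P(in B after 3 steps) = 0.2615

0.2615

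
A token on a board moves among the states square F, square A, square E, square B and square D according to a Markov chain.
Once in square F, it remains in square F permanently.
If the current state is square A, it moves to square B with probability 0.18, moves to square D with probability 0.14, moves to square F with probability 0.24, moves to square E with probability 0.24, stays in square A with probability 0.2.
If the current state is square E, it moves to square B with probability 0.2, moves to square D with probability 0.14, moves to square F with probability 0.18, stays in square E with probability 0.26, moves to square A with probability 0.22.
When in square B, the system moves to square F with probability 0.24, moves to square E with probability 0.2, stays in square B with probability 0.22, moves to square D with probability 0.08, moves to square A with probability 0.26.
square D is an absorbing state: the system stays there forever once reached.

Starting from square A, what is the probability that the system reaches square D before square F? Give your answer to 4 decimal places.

Let h(s) be the probability of absorption at square D starting from transient state s. Then h(square D) = 1 and h(square F) = 0. By first-step analysis:
h(square A) = 0.24·0 + 0.2·h(square A) + 0.24·h(square E) + 0.18·h(square B) + 0.14·1
h(square E) = 0.18·0 + 0.22·h(square A) + 0.26·h(square E) + 0.2·h(square B) + 0.14·1
h(square B) = 0.24·0 + 0.26·h(square A) + 0.2·h(square E) + 0.22·h(square B) + 0.08·1
Solving: h(square A) = 0.3626, h(square E) = 0.3840, h(square B) = 0.3219.
Starting from square A, the probability is 0.3626.

0.3626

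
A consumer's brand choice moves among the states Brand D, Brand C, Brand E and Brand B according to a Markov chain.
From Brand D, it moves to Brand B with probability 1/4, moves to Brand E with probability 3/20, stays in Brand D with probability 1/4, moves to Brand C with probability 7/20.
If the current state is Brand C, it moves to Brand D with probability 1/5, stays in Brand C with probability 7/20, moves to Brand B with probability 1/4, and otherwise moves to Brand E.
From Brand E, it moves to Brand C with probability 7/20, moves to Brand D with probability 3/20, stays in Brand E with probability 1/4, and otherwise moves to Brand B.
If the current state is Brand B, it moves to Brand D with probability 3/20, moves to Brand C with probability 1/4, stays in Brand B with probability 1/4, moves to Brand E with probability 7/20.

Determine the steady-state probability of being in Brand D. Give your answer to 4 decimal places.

0.1847

Let the stationary distribution be π with π = πP and π_1 + π_2 + π_3 + π_4 = 1.
π_1 = 0.25·π_1 + 0.2·π_2 + 0.15·π_3 + 0.15·π_4
π_2 = 0.35·π_1 + 0.35·π_2 + 0.35·π_3 + 0.25·π_4
π_3 = 0.15·π_1 + 0.2·π_2 + 0.25·π_3 + 0.35·π_4
Solving with the normalization constraint gives π = (0.1847, 0.3250, 0.2403, 0.2500).
So the stationary probability of Brand D is 0.1847.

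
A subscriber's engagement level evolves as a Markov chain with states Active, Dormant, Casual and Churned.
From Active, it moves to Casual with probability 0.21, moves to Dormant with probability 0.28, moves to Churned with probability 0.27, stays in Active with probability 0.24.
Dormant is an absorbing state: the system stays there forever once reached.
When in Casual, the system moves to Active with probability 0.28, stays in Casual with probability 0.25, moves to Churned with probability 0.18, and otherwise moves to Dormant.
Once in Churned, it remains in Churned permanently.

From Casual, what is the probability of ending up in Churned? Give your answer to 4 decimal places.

Let h(s) be the probability of absorption at Churned starting from transient state s. Then h(Churned) = 1 and h(Dormant) = 0. By first-step analysis:
h(Active) = 0.24·h(Active) + 0.28·0 + 0.21·h(Casual) + 0.27·1
h(Casual) = 0.28·h(Active) + 0.29·0 + 0.25·h(Casual) + 0.18·1
Solving: h(Active) = 0.4701, h(Casual) = 0.4155.
Starting from Casual, the probability is 0.4155.

0.4155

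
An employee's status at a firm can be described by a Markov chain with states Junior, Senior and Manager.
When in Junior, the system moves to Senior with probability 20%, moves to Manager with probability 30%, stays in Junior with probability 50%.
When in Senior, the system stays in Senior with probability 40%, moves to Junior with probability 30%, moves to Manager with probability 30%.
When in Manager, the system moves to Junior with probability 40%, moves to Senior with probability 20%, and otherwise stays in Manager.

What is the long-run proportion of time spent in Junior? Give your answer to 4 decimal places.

Let the stationary distribution be π with π = πP and π_1 + π_2 + π_3 = 1.
π_1 = 0.5·π_1 + 0.3·π_2 + 0.4·π_3
π_2 = 0.2·π_1 + 0.4·π_2 + 0.2·π_3
Solving with the normalization constraint gives π = (0.4167, 0.2500, 0.3333).
So the stationary probability of Junior is 0.4167.

0.4167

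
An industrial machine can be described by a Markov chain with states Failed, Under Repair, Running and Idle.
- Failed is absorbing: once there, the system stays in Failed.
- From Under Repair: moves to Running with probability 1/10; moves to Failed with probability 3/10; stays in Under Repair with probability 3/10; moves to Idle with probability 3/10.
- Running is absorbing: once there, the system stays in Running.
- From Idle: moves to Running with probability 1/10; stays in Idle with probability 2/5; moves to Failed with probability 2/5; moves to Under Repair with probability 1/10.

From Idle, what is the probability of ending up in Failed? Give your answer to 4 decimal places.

0.7949

Let h(s) be the probability of absorption at Failed starting from transient state s. Then h(Failed) = 1 and h(Running) = 0. By first-step analysis:
h(Under Repair) = 0.3·1 + 0.3·h(Under Repair) + 0.1·0 + 0.3·h(Idle)
h(Idle) = 0.4·1 + 0.1·h(Under Repair) + 0.1·0 + 0.4·h(Idle)
Solving: h(Under Repair) = 0.7692, h(Idle) = 0.7949.
Starting from Idle, the probability is 0.7949.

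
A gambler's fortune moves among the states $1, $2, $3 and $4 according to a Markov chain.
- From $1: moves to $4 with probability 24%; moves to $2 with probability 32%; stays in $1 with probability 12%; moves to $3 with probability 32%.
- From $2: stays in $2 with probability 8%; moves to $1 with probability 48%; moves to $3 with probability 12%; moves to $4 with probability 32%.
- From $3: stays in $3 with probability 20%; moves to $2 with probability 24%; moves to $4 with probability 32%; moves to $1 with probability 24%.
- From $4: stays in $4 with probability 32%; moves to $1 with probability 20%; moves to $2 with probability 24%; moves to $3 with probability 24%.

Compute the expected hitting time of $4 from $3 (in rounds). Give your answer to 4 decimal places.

Let t(s) be the expected number of rounds to first reach $4 from state s, with t($4) = 0. Conditioning on the first round:
t($1) = 1 + 0.12·t($1) + 0.32·t($2) + 0.32·t($3)
t($2) = 1 + 0.48·t($1) + 0.08·t($2) + 0.12·t($3)
t($3) = 1 + 0.24·t($1) + 0.24·t($2) + 0.2·t($3)
Solving: t($1) = 3.5870, t($2) = 3.3946, t($3) = 3.3445.
Expected rounds from $3 to $4: 3.3445.

3.3445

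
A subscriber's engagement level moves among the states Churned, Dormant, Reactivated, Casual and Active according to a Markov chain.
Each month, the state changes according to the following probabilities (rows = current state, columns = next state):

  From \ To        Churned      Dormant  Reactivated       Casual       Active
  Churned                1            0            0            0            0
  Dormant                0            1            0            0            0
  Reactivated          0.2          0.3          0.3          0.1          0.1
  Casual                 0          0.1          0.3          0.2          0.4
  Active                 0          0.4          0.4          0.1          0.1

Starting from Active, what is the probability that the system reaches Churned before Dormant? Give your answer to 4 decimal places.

0.1759

Let h(s) be the probability of absorption at Churned starting from transient state s. Then h(Churned) = 1 and h(Dormant) = 0. By first-step analysis:
h(Reactivated) = 0.2·1 + 0.3·0 + 0.3·h(Reactivated) + 0.1·h(Casual) + 0.1·h(Active)
h(Casual) = 0.1·0 + 0.3·h(Reactivated) + 0.2·h(Casual) + 0.4·h(Active)
h(Active) = 0.4·0 + 0.4·h(Reactivated) + 0.1·h(Casual) + 0.1·h(Active)
Solving: h(Reactivated) = 0.3417, h(Casual) = 0.2161, h(Active) = 0.1759.
Starting from Active, the probability is 0.1759.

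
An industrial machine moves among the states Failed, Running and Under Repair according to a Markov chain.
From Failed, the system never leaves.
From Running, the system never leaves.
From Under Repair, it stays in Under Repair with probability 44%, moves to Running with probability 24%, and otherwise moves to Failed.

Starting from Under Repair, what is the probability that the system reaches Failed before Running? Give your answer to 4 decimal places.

Let h(s) be the probability of absorption at Failed starting from transient state s. Then h(Failed) = 1 and h(Running) = 0. By first-step analysis:
h(Under Repair) = 0.32·1 + 0.24·0 + 0.44·h(Under Repair)
Solving: h(Under Repair) = 0.5714.
Starting from Under Repair, the probability is 0.5714.

0.5714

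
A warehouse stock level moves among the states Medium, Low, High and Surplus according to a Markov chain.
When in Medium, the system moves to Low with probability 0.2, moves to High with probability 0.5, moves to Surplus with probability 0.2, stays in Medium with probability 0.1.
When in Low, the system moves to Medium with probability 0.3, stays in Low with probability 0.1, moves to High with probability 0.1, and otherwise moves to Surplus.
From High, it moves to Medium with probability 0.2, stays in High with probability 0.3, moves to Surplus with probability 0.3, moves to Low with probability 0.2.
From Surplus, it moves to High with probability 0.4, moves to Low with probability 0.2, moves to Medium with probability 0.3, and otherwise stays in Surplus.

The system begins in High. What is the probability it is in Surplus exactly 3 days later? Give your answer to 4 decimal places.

0.2610

Propagate the distribution vector 3 days from High.
After 0 days: (0.0000, 0.0000, 1.0000, 0.0000)
After 1 day: (0.2000, 0.2000, 0.3000, 0.3000)
After 2 days: (0.2300, 0.1800, 0.3300, 0.2600)
After 3 days: (0.2210, 0.1820, 0.3360, 0.2610)
P(in Surplus after 3 days) = 0.2610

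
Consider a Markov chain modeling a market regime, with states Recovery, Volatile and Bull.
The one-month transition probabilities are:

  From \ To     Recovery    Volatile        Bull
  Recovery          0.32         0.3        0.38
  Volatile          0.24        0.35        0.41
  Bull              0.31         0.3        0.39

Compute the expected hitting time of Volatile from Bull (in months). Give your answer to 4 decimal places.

3.3333

Let t(s) be the expected number of months to first reach Volatile from state s, with t(Volatile) = 0. Conditioning on the first month:
t(Recovery) = 1 + 0.32·t(Recovery) + 0.38·t(Bull)
t(Bull) = 1 + 0.31·t(Recovery) + 0.39·t(Bull)
Solving: t(Recovery) = 3.3333, t(Bull) = 3.3333.
Expected months from Bull to Volatile: 3.3333.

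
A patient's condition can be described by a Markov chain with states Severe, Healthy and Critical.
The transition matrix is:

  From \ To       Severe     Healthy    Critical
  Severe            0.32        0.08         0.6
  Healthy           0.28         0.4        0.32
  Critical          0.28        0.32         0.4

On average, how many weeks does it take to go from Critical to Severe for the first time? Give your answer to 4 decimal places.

3.5714

Let t(s) be the expected number of weeks to first reach Severe from state s, with t(Severe) = 0. Conditioning on the first week:
t(Healthy) = 1 + 0.4·t(Healthy) + 0.32·t(Critical)
t(Critical) = 1 + 0.32·t(Healthy) + 0.4·t(Critical)
Solving: t(Healthy) = 3.5714, t(Critical) = 3.5714.
Expected weeks from Critical to Severe: 3.5714.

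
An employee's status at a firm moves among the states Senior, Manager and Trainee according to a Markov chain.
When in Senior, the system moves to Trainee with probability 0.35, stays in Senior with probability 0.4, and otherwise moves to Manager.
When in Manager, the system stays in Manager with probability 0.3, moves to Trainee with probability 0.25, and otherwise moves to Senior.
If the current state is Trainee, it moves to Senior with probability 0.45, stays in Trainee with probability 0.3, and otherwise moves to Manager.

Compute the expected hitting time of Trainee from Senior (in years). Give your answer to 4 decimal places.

Let t(s) be the expected number of years to first reach Trainee from state s, with t(Trainee) = 0. Conditioning on the first year:
t(Senior) = 1 + 0.4·t(Senior) + 0.25·t(Manager)
t(Manager) = 1 + 0.45·t(Senior) + 0.3·t(Manager)
Solving: t(Senior) = 3.0894, t(Manager) = 3.4146.
Expected years from Senior to Trainee: 3.0894.

3.0894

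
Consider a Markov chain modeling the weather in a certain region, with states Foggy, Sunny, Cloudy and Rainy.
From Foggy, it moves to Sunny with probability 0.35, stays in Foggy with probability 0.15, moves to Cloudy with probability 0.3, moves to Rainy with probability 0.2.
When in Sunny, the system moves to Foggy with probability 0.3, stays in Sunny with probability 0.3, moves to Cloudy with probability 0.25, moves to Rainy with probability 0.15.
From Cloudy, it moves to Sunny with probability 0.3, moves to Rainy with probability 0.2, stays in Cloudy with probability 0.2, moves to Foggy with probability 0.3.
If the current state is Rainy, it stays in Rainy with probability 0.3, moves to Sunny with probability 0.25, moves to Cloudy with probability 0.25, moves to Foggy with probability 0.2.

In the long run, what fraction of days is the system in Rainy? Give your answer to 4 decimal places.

0.2055

Let the stationary distribution be π with π = πP and π_1 + π_2 + π_3 + π_4 = 1.
π_1 = 0.15·π_1 + 0.3·π_2 + 0.3·π_3 + 0.2·π_4
π_2 = 0.35·π_1 + 0.3·π_2 + 0.3·π_3 + 0.25·π_4
π_3 = 0.3·π_1 + 0.25·π_2 + 0.2·π_3 + 0.25·π_4
Solving with the normalization constraint gives π = (0.2430, 0.3019, 0.2497, 0.2055).
So the stationary probability of Rainy is 0.2055.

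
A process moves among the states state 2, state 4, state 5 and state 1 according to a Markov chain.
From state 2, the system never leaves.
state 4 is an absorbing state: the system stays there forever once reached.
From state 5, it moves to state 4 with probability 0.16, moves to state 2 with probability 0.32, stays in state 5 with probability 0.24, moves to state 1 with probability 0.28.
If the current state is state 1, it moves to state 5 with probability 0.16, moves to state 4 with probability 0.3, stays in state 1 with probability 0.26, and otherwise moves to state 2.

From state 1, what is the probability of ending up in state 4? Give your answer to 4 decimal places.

0.4900

Let h(s) be the probability of absorption at state 4 starting from transient state s. Then h(state 4) = 1 and h(state 2) = 0. By first-step analysis:
h(state 5) = 0.32·0 + 0.16·1 + 0.24·h(state 5) + 0.28·h(state 1)
h(state 1) = 0.28·0 + 0.3·1 + 0.16·h(state 5) + 0.26·h(state 1)
Solving: h(state 5) = 0.3910, h(state 1) = 0.4900.
Starting from state 1, the probability is 0.4900.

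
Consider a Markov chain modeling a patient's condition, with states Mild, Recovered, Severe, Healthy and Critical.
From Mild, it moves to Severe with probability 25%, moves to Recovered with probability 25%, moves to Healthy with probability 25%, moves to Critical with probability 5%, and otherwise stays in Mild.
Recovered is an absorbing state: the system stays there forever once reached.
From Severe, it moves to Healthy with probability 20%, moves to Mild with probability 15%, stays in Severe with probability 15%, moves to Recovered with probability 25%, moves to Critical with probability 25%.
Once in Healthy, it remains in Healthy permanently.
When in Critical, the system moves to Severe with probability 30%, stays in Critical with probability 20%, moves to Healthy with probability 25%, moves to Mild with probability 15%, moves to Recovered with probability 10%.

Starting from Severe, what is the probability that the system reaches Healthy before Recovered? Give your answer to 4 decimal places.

Let h(s) be the probability of absorption at Healthy starting from transient state s. Then h(Healthy) = 1 and h(Recovered) = 0. By first-step analysis:
h(Mild) = 0.2·h(Mild) + 0.25·0 + 0.25·h(Severe) + 0.25·1 + 0.05·h(Critical)
h(Severe) = 0.15·h(Mild) + 0.25·0 + 0.15·h(Severe) + 0.2·1 + 0.25·h(Critical)
h(Critical) = 0.15·h(Mild) + 0.1·0 + 0.3·h(Severe) + 0.25·1 + 0.2·h(Critical)
Solving: h(Mild) = 0.5057, h(Severe) = 0.4994, h(Critical) = 0.5946.
Starting from Severe, the probability is 0.4994.

0.4994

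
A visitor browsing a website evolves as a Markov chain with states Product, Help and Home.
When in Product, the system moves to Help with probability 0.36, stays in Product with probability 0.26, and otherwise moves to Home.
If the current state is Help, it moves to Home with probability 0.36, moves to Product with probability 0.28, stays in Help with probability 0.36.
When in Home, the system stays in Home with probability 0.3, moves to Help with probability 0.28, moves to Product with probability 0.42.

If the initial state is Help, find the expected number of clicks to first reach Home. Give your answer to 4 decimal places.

2.7361

Let t(s) be the expected number of clicks to first reach Home from state s, with t(Home) = 0. Conditioning on the first click:
t(Product) = 1 + 0.26·t(Product) + 0.36·t(Help)
t(Help) = 1 + 0.28·t(Product) + 0.36·t(Help)
Solving: t(Product) = 2.6824, t(Help) = 2.7361.
Expected clicks from Help to Home: 2.7361.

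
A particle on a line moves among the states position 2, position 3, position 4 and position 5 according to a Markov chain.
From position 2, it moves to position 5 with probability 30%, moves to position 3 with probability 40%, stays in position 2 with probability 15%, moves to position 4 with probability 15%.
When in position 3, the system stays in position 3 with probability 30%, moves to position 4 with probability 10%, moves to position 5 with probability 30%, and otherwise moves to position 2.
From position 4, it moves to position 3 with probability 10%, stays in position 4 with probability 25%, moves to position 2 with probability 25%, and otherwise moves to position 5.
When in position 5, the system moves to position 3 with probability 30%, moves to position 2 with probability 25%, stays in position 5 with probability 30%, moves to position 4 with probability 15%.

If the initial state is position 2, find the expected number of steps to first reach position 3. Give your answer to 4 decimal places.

Let t(s) be the expected number of steps to first reach position 3 from state s, with t(position 3) = 0. Conditioning on the first step:
t(position 2) = 1 + 0.15·t(position 2) + 0.15·t(position 4) + 0.3·t(position 5)
t(position 4) = 1 + 0.25·t(position 2) + 0.25·t(position 4) + 0.4·t(position 5)
t(position 5) = 1 + 0.25·t(position 2) + 0.15·t(position 4) + 0.3·t(position 5)
Solving: t(position 2) = 3.1414, t(position 4) = 4.2234, t(position 5) = 3.4555.
Expected steps from position 2 to position 3: 3.1414.

3.1414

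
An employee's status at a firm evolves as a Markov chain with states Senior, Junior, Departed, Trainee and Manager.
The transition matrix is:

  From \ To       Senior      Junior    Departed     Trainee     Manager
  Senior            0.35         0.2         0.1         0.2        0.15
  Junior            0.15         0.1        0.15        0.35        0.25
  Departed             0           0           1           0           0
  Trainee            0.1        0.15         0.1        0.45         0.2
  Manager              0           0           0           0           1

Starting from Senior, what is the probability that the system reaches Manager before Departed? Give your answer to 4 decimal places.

0.6265

Let h(s) be the probability of absorption at Manager starting from transient state s. Then h(Manager) = 1 and h(Departed) = 0. By first-step analysis:
h(Senior) = 0.35·h(Senior) + 0.2·h(Junior) + 0.1·0 + 0.2·h(Trainee) + 0.15·1
h(Junior) = 0.15·h(Senior) + 0.1·h(Junior) + 0.15·0 + 0.35·h(Trainee) + 0.25·1
h(Trainee) = 0.1·h(Senior) + 0.15·h(Junior) + 0.1·0 + 0.45·h(Trainee) + 0.2·1
Solving: h(Senior) = 0.6265, h(Junior) = 0.6353, h(Trainee) = 0.6508.
Starting from Senior, the probability is 0.6265.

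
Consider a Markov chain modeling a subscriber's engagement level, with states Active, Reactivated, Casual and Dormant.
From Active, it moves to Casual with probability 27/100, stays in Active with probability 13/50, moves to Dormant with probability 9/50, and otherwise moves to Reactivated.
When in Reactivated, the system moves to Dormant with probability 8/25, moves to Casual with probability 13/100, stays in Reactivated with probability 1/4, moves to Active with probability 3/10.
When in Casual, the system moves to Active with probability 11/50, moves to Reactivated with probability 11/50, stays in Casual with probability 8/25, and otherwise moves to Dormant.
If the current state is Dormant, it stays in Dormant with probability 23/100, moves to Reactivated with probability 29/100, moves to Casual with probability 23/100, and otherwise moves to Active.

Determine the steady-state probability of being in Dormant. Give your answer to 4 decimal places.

Let the stationary distribution be π with π = πP and π_1 + π_2 + π_3 + π_4 = 1.
π_1 = 0.26·π_1 + 0.3·π_2 + 0.22·π_3 + 0.25·π_4
π_2 = 0.29·π_1 + 0.25·π_2 + 0.22·π_3 + 0.29·π_4
π_3 = 0.27·π_1 + 0.13·π_2 + 0.32·π_3 + 0.23·π_4
Solving with the normalization constraint gives π = (0.2587, 0.2630, 0.2352, 0.2431).
So the stationary probability of Dormant is 0.2431.

0.2431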